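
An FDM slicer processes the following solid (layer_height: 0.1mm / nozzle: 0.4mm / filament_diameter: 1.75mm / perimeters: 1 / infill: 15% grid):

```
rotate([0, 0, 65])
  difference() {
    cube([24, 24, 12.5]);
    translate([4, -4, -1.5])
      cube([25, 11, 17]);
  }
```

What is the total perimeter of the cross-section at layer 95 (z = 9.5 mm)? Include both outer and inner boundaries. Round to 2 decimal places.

96.00 mm

At z = 9.5 mm: the cube (footprint 24×24) is included at this height (perimeter 96.00 mm); the 25×11 cube at (4, -4) contributes its full rectangle (perimeter 72.00 mm); After the difference (first − rest): starting from the 24×24 cube, the 25×11 cube at (4, -4) partially overlaps it — only the 140.00 mm² overlap (of its 275.00 mm²) is removed, clipping the outline — boundary = 96.00 mm; (whole slice rotated 65° about Z — lengths, areas and connectivity unchanged). Overall, the cross-section is a single solid region. Total boundary length (outer) = 96.00 mm.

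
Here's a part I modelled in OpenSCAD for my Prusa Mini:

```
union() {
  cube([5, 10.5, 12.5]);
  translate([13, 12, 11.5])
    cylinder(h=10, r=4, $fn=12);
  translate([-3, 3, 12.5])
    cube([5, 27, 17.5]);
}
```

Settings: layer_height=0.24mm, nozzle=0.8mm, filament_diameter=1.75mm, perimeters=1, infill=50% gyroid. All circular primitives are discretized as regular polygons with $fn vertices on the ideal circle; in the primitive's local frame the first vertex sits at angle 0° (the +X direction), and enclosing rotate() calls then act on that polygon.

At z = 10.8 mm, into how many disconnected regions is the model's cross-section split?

At z = 10.8 mm: the cube is present — its section is the full 5×10.5 rectangle; the cylinder at (13, 12) does not reach this height (z outside [11.5, 21.5]); the cube at (-3, 3) is absent (z outside [12.5, 30]); Combining (union): only the 5×10.5 cube is present, so the union is just that shape — 1 connected region. The result has 1 disconnected region.

1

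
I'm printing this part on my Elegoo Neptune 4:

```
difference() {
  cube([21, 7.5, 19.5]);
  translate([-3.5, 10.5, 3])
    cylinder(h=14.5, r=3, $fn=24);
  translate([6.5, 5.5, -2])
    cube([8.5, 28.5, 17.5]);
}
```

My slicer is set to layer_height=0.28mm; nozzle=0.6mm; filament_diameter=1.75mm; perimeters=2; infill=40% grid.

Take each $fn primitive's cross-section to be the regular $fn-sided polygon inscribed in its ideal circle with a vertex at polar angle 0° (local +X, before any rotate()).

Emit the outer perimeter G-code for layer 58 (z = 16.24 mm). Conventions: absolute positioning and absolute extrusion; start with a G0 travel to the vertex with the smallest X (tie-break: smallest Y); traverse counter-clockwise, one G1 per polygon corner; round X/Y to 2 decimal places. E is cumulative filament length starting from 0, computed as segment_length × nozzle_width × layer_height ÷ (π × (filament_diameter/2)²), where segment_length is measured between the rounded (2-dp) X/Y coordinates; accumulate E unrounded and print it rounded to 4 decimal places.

G0 X0.00 Y0.00 Z16.24
G1 X21.00 Y0.00 E1.4668
G1 X21.00 Y7.50 E1.9906
G1 X0.00 Y7.50 E3.4574
G1 X0.00 Y0.00 E3.9812

At z = 16.24 mm: the 21×7.5 cube contributes its full rectangle; the r=3 cylinder at (-3.5, 10.5) contributes a regular 24-gon of circumradius 3; the cube at (6.5, 5.5) is not intersected at this z (z outside [-2, 15.5]); Taking the first minus the rest: starting from the 21×7.5 cube, the r=3 cylinder at (-3.5, 10.5) misses the remaining region (no effect) — 1 connected region. The outline is a single polygon with 4 vertices. Extrusion per mm of travel: 0.6 × 0.28 / (π × 0.875²) = 0.069846. Accumulating E over each segment gives final E = 3.9812.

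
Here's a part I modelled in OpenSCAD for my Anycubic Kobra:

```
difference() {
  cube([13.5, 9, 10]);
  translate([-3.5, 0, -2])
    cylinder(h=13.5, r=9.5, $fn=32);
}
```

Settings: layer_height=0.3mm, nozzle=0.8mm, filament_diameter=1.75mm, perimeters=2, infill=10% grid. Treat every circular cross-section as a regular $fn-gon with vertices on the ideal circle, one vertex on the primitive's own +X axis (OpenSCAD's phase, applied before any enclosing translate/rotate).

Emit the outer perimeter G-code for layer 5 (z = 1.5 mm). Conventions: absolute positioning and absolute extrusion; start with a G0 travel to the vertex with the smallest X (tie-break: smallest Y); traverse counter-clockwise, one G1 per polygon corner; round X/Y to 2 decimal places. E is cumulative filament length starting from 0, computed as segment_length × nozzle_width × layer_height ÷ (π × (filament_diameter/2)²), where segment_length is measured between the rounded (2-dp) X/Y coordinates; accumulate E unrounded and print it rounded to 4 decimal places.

G0 X0.00 Y8.82 Z1.50
G1 X0.14 Y8.78 E0.0145
G1 X1.78 Y7.90 E0.2002
G1 X3.22 Y6.72 E0.3860
G1 X4.40 Y5.28 E0.5718
G1 X5.28 Y3.64 E0.7575
G1 X5.82 Y1.85 E0.9440
G1 X6.00 Y0.00 E1.1295
G1 X13.50 Y0.00 E1.8778
G1 X13.50 Y9.00 E2.7759
G1 X0.00 Y9.00 E4.1229
G1 X0.00 Y8.82 E4.1409

At z = 1.5 mm: the cube (footprint 13.5×9) is included at this height; the cylinder at (-3.5, 0): section is a regular 32-gon, circumradius r=9.5; After the difference (first − rest): starting from the 13.5×9 cube, the r=9.5 cylinder at (-3.5, 0) partially overlaps it — only the 38.06 mm² overlap (of its 281.71 mm²) is removed, clipping the outline — 1 connected region. The outline is a single polygon with 11 vertices. Extrusion per mm of travel: 0.8 × 0.3 / (π × 0.875²) = 0.099780. Accumulating E over each segment gives final E = 4.1409.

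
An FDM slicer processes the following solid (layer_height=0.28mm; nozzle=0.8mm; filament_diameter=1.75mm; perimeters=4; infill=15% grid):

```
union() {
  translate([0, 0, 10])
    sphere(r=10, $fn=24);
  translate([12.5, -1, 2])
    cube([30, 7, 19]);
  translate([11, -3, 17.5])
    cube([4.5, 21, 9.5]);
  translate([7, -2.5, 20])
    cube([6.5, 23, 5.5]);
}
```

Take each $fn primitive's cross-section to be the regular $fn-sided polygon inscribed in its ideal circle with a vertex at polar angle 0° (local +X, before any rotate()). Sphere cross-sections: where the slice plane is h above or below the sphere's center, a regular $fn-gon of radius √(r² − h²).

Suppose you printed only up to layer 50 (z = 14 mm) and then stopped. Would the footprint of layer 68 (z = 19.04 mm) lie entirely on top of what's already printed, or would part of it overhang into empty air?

part overhangs

Compare the two slices. At z = 14: the r=10 sphere contributes a regular 24-gon of circumradius √(10²−4²) = 9.165 (area = (24/2)·9.165²·sin(360°/24) = 260.89 mm²); the 30×7 cube at (12.5, -1) contributes its full rectangle (area 210.00 mm²); the cube at (11, -3) is absent (z outside [17.5, 27]); the cube at (7, -2.5) does not reach this height (z outside [20, 25.5]); Combining (union): the 2 present regions are separate (no shared area or edge), so areas and boundary lengths simply add and each stays a separate island — area = 470.89 mm². At z = 19.04: the r=10 sphere contributes a regular 24-gon of circumradius √(10²−9.04²) = 4.275 (area = (24/2)·4.275²·sin(360°/24) = 56.77 mm²); the 30×7 cube at (12.5, -1) contributes its full rectangle (area 210.00 mm²); the cube at (11, -3) is present — its section is the full 4.5×21 rectangle (area 94.50 mm²); the cube at (7, -2.5) does not reach this height (z outside [20, 25.5]); Combining (union): the regions partially overlap — summed areas 361.27 mm² minus the doubly-counted overlap 21.00 mm² gives 340.27 mm² — area = 340.27 mm². Checking containment: at z = 19.04 the cross-section extends beyond the z = 14 cross-section by about 73.50 mm².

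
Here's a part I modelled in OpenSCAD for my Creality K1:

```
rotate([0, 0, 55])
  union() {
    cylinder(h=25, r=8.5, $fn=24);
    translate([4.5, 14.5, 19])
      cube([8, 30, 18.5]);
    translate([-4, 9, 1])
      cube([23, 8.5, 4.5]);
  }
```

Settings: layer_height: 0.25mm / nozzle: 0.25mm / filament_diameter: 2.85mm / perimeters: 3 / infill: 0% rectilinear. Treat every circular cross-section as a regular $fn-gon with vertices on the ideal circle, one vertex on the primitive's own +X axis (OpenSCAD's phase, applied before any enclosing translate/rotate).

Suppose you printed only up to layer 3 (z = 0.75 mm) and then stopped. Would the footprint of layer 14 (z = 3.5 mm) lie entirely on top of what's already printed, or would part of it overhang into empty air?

part overhangs

Compare the two slices. At z = 0.75: the cylinder: section is a regular 24-gon, circumradius r=8.5 (area = (24/2)·8.500²·sin(360°/24) = 224.40 mm²); the cube at (4.5, 14.5) is not intersected at this z (z outside [19, 37.5]); the cube at (-4, 9) does not reach this height (z outside [1, 5.5]); Merging all regions: only the r=8.5 cylinder is present, so the union is just that shape — area = 224.40 mm²; (whole slice rotated 55° about Z — lengths, areas and connectivity unchanged). At z = 3.5: the cylinder: section is a regular 24-gon, circumradius r=8.5 (area = (24/2)·8.500²·sin(360°/24) = 224.40 mm²); the cube at (4.5, 14.5) is not intersected at this z (z outside [19, 37.5]); the cube at (-4, 9) is present — its section is the full 23×8.5 rectangle (area 195.50 mm²); Merging all regions: the 2 present regions are separate (no shared area or edge), so areas and boundary lengths simply add and each stays a separate island — area = 419.90 mm²; (whole slice rotated 55° about Z — lengths, areas and connectivity unchanged). Checking containment: at z = 3.5 the cross-section extends beyond the z = 0.75 cross-section by about 195.50 mm².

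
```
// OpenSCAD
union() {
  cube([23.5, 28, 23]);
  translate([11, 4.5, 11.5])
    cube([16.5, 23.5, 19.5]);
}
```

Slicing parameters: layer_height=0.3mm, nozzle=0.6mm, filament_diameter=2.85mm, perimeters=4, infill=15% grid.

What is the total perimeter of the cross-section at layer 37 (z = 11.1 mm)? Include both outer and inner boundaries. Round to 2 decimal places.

At z = 11.1 mm: the cube (footprint 23.5×28) is included at this height (perimeter 103.00 mm); the cube at (11, 4.5) is not intersected at this z (z outside [11.5, 31]); Taking the union: only the 23.5×28 cube is present, so the union is just that shape — boundary = 103.00 mm. Overall, the cross-section is a single solid region. Total boundary length (outer) = 103.00 mm.

103.00 mm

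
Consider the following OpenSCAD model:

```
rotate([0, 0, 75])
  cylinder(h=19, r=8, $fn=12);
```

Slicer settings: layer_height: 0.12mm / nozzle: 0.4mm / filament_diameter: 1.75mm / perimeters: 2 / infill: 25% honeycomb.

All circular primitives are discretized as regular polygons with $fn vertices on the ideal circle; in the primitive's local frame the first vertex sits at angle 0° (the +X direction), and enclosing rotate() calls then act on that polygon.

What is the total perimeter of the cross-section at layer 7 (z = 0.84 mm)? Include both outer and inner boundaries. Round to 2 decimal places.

49.69 mm

At z = 0.84 mm: the r=8 cylinder contributes a regular 12-gon of circumradius 8 (perimeter = 2·12·8.000·sin(180°/12) = 49.69 mm); (whole slice rotated 75° about Z — lengths, areas and connectivity unchanged). Overall, the cross-section is a single solid region. Total boundary length (outer) = 49.69 mm.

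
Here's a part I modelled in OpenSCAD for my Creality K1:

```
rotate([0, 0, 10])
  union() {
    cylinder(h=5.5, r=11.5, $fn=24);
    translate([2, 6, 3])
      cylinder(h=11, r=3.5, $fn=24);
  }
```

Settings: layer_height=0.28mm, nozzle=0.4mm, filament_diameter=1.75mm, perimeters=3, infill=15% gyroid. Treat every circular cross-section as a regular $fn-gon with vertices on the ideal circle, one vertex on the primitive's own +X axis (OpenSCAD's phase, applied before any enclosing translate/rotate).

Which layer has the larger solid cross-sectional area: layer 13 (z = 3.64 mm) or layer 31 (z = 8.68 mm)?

layer 13 (z = 3.64 mm)

Layer 13 (z = 3.64): the r=11.5 cylinder gives a regular 24-gon of circumradius 11.5 (constant along its height) (area = (24/2)·11.500²·sin(360°/24) = 410.75 mm²); the r=3.5 cylinder at (2, 6) gives a regular 24-gon of circumradius 3.5 (constant along its height) (area = (24/2)·3.500²·sin(360°/24) = 38.05 mm²); Merging all regions: the r=3.5 cylinder at (2, 6) lies entirely inside the r=11.5 cylinder, so the union is just the r=11.5 cylinder — area = 410.75 mm²; (rotated 10° about Z; rotation is an isometry so areas/perimeters/island counts are preserved). So its area = 410.75 mm². Layer 31 (z = 8.68): the cylinder is absent (z outside [0, 5.5]); the r=3.5 cylinder at (2, 6) contributes a regular 24-gon of circumradius 3.5 (area = (24/2)·3.500²·sin(360°/24) = 38.05 mm²); Combining (union): only the r=3.5 cylinder at (2, 6) is present, so the union is just that shape — area = 38.05 mm²; (whole slice rotated 10° about Z — lengths, areas and connectivity unchanged). So its area = 38.05 mm². Layer 13 is larger (410.75 vs 38.05 mm²).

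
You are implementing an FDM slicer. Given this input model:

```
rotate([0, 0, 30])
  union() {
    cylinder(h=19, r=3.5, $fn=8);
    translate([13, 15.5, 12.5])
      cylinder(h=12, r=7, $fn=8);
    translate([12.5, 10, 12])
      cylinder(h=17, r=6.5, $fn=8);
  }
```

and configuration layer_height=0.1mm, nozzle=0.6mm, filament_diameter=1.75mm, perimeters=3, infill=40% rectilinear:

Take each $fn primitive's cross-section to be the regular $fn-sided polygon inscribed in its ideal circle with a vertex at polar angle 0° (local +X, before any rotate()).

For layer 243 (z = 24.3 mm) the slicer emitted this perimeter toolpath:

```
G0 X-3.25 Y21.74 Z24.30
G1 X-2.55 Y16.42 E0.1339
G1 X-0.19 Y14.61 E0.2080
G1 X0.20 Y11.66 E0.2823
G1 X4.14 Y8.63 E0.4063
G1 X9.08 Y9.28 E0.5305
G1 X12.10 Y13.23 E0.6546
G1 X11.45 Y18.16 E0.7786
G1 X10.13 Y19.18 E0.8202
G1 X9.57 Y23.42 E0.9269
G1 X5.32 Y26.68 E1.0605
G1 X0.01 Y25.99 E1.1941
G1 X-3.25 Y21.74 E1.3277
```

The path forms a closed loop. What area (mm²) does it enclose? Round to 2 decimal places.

Apply the shoelace formula to the sequence of (X, Y) vertices; enclosed area = 197.58 mm².

197.58 mm²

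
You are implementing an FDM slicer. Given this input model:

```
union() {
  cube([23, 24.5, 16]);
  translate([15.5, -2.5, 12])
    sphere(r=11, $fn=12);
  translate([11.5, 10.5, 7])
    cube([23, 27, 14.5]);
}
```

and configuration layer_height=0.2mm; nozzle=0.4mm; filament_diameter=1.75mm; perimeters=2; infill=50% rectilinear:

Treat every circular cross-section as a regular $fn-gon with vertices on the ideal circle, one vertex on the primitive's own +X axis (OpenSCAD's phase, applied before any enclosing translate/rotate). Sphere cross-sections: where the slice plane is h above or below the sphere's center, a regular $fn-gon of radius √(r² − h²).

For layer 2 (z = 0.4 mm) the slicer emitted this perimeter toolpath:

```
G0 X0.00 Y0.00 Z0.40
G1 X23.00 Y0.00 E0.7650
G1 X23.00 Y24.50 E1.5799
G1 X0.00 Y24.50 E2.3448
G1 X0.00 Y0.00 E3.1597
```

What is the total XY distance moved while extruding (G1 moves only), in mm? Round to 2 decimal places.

95.00 mm

Sum the Euclidean lengths of each G1 segment: total = 95.00 mm.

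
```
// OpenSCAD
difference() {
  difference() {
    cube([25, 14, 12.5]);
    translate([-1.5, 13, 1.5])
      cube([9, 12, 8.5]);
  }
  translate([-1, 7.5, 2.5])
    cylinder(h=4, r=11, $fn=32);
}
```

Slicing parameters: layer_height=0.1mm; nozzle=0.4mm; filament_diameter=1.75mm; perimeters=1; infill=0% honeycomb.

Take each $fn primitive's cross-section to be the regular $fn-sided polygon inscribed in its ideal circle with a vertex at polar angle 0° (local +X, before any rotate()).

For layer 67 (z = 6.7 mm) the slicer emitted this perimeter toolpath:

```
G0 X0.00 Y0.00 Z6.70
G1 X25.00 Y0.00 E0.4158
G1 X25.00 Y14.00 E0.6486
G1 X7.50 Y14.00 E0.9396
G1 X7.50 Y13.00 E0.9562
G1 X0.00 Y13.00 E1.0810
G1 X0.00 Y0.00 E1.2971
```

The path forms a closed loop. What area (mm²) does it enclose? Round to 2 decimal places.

Apply the shoelace formula to the sequence of (X, Y) vertices; enclosed area = 342.50 mm².

342.50 mm²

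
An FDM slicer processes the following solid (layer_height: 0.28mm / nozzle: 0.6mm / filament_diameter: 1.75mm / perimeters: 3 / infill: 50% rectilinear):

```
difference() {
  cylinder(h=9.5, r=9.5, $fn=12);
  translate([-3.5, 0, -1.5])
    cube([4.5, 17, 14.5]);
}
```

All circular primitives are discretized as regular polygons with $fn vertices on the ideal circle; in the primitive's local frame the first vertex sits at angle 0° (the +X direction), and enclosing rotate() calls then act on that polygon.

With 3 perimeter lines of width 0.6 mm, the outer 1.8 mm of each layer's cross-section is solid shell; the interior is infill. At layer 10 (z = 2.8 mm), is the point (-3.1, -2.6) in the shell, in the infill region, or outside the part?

infill

At z = 2.8 mm: the r=9.5 cylinder gives a regular 12-gon of circumradius 9.5 (constant along its height); the cube at (-3.5, 0) is present — its section is the full 4.5×17 rectangle; After the difference (first − rest): starting from the r=9.5 cylinder, the 4.5×17 cube at (-3.5, 0) partially overlaps it — only the 40.97 mm² overlap (of its 76.50 mm²) is removed, clipping the outline — 1 connected region. Overall, the cross-section is a single solid region. The nearest boundary edge runs (-3.50, 0.00)→(1.00, 0.00); distance from the point to it = 2.60 mm. The point is inside the cross-section and 2.60 mm from the nearest boundary — more than the 1.8 mm shell width (3 × 0.6), so it's in the infill interior.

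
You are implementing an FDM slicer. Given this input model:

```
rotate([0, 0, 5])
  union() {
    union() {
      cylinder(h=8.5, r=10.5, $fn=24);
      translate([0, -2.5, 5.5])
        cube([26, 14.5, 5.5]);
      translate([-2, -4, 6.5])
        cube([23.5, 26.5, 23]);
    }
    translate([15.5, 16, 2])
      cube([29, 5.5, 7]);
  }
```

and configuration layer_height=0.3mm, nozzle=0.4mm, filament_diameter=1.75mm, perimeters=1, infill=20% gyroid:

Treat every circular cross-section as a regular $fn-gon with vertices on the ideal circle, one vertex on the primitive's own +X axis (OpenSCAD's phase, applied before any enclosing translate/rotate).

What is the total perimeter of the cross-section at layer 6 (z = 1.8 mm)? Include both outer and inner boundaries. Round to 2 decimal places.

65.79 mm

At z = 1.8 mm: the r=10.5 cylinder contributes a regular 24-gon of circumradius 10.5 (perimeter = 2·24·10.500·sin(180°/24) = 65.79 mm); the cube at (0, -2.5) is not intersected at this z (z outside [5.5, 11]); the cube at (-2, -4) is not intersected at this z (z outside [6.5, 29.5]); Merging all regions: only the r=10.5 cylinder is present, so the union is just that shape — boundary = 65.79 mm; the cube at (15.5, 16) is absent (z outside [2, 9]); Taking the union: only the result so far is present, so the union is just that shape — boundary = 65.79 mm; (rotated 5° about Z; rotation is an isometry so areas/perimeters/island counts are preserved). Overall, the cross-section is a single solid region. Total boundary length (outer) = 65.79 mm.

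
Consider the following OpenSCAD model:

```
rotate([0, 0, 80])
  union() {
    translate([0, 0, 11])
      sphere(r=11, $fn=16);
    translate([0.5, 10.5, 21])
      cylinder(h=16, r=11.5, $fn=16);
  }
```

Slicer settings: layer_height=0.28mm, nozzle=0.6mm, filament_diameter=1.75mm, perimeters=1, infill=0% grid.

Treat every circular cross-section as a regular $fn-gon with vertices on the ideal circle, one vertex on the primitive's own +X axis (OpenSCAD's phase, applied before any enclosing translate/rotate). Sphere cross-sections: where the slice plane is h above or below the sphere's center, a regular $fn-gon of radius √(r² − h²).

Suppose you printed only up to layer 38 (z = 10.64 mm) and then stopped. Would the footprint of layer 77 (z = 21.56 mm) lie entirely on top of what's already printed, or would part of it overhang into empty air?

Compare the two slices. At z = 10.64: the sphere: section is a regular 16-gon, circumradius = √(r²−h²) = √(11²−0.36²) = 10.994 (area = (16/2)·10.994²·sin(360°/16) = 370.04 mm²); the cylinder at (0.5, 10.5) is not intersected at this z (z outside [21, 37]); Merging all regions: only the r=11 sphere is present, so the union is just that shape — area = 370.04 mm²; (whole slice rotated 80° about Z — lengths, areas and connectivity unchanged). At z = 21.56: the sphere: section is a regular 16-gon, circumradius = √(r²−h²) = √(11²−10.56²) = 3.080 (area = (16/2)·3.080²·sin(360°/16) = 29.04 mm²); the r=11.5 cylinder at (0.5, 10.5) contributes a regular 16-gon of circumradius 11.5 (area = (16/2)·11.500²·sin(360°/16) = 404.88 mm²); Combining (union): the regions partially overlap — summed areas 433.92 mm² minus the doubly-counted overlap 18.71 mm² gives 415.21 mm² — area = 415.21 mm²; (rotated 80° about Z; rotation is an isometry so areas/perimeters/island counts are preserved). Checking containment: at z = 21.56 the cross-section extends beyond the z = 10.64 cross-section by about 242.25 mm².

part overhangs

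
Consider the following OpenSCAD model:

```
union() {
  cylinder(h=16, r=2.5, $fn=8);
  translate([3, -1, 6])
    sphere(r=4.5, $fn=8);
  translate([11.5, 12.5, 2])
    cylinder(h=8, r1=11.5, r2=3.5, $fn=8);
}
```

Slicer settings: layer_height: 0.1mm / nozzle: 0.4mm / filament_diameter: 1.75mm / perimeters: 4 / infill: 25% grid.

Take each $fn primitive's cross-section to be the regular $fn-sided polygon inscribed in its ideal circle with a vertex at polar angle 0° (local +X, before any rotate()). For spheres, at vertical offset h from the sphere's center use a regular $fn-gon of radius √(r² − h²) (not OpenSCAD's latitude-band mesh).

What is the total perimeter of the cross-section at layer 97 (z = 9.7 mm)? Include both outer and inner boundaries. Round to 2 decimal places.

At z = 9.7 mm: the r=2.5 cylinder gives a regular 8-gon of circumradius 2.5 (constant along its height) (perimeter = 2·8·2.500·sin(180°/8) = 15.31 mm); the r=4.5 sphere at (3, -1) contributes a regular 8-gon of circumradius √(4.5²−3.7²) = 2.561 (perimeter = 2·8·2.561·sin(180°/8) = 15.68 mm); the cone at (11.5, 12.5) contributes a regular 8-gon of circumradius 3.800 (interpolated between r1=11.5 and r2=3.5 at t=0.962) (perimeter = 2·8·3.800·sin(180°/8) = 23.27 mm); Combining (union): the regions partially overlap (shared area 4.08 mm²), so the edge portions inside another operand are dropped and the merged outline is re-measured after clipping — boundary = 46.08 mm. Overall, the cross-section has 2 separate islands. Total boundary length (outer) = 46.08 mm.

46.08 mm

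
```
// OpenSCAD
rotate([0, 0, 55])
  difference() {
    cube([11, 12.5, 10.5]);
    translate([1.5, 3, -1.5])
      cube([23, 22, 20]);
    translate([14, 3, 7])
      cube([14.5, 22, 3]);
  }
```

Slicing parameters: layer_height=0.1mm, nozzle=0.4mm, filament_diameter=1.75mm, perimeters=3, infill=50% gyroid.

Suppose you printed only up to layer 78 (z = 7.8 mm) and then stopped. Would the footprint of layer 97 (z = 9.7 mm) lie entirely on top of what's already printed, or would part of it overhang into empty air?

Compare the two slices. At z = 7.8: the cube is present — its section is the full 11×12.5 rectangle (area 137.50 mm²); the 23×22 cube at (1.5, 3) contributes its full rectangle (area 506.00 mm²); the cube at (14, 3) is present — its section is the full 14.5×22 rectangle (area 319.00 mm²); Taking the first minus the rest: starting from the 11×12.5 cube (137.50 mm²), the 23×22 cube at (1.5, 3) partially overlaps it — only the 90.25 mm² overlap (of its 506.00 mm²) is removed, clipping the outline; the 14.5×22 cube at (14, 3) misses the remaining region (no effect) — area = 47.25 mm²; (whole slice rotated 55° about Z — lengths, areas and connectivity unchanged). At z = 9.7: the 11×12.5 cube contributes its full rectangle (area 137.50 mm²); the 23×22 cube at (1.5, 3) contributes its full rectangle (area 506.00 mm²); the cube at (14, 3) is present — its section is the full 14.5×22 rectangle (area 319.00 mm²); Subtracting the remaining from the first: starting from the 11×12.5 cube (137.50 mm²), the 23×22 cube at (1.5, 3) partially overlaps it — only the 90.25 mm² overlap (of its 506.00 mm²) is removed, clipping the outline; the 14.5×22 cube at (14, 3) misses the remaining region (no effect) — area = 47.25 mm²; (rotated 55° about Z; rotation is an isometry so areas/perimeters/island counts are preserved). Checking containment: the cross-section at z = 9.7 is a subset of the cross-section at z = 7.8.

entirely on top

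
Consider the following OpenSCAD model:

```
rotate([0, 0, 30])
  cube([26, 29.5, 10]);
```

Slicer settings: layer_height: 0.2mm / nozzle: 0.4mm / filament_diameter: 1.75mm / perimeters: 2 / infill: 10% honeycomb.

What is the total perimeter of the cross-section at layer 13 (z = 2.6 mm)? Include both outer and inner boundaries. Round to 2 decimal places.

At z = 2.6 mm: the 26×29.5 cube contributes its full rectangle (perimeter 111.00 mm); (rotated 30° about Z; rotation is an isometry so areas/perimeters/island counts are preserved). Overall, the cross-section is a single solid region. Total boundary length (outer) = 111.00 mm.

111.00 mm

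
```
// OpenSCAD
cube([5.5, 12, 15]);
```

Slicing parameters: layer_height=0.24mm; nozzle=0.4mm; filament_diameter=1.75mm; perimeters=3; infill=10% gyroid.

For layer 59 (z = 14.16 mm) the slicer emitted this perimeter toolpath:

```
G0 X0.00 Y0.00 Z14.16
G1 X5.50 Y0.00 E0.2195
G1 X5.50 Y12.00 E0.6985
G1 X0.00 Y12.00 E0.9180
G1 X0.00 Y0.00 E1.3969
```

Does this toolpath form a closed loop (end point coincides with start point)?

yes

Start point (G0): (0.00, 0.00). End point (last G1): the path returns to the start — closed.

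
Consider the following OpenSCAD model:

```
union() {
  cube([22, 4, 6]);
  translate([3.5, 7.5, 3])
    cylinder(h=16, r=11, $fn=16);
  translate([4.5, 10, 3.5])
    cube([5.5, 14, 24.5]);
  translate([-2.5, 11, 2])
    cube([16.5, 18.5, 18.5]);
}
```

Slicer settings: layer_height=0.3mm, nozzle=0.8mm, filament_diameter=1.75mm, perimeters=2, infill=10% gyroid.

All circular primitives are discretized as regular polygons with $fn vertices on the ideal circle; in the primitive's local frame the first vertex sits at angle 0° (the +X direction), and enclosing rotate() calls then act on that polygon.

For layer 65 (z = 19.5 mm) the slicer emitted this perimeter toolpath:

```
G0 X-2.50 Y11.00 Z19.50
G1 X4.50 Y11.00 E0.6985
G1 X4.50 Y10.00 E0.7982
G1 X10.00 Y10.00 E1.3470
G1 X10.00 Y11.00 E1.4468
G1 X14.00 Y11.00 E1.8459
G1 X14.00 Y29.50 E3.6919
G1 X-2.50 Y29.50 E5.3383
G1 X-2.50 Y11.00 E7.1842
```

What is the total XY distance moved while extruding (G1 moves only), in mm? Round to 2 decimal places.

Sum the Euclidean lengths of each G1 segment: total = 72.00 mm.

72.00 mm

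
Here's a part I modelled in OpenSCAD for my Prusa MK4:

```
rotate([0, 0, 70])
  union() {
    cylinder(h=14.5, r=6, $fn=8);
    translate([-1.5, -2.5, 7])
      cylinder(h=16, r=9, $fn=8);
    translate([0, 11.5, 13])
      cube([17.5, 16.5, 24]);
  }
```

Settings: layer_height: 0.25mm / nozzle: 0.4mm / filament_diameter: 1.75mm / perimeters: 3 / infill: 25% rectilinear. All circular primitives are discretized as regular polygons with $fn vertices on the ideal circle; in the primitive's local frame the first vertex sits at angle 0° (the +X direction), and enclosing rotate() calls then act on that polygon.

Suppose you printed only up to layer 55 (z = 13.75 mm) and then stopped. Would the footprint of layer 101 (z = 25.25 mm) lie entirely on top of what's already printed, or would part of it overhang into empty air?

Compare the two slices. At z = 13.75: the r=6 cylinder gives a regular 8-gon of circumradius 6 (constant along its height) (area = (8/2)·6.000²·sin(360°/8) = 101.82 mm²); the cylinder at (-1.5, -2.5): section is a regular 8-gon, circumradius r=9 (area = (8/2)·9.000²·sin(360°/8) = 229.10 mm²); the cube at (0, 11.5) (footprint 17.5×16.5) is included at this height (area 288.75 mm²); Taking the union: the regions partially overlap — summed areas 619.68 mm² minus the doubly-counted overlap 101.30 mm² gives 518.38 mm² — area = 518.38 mm²; (rotated 70° about Z; rotation is an isometry so areas/perimeters/island counts are preserved). At z = 25.25: the cylinder is absent (z outside [0, 14.5]); the cylinder at (-1.5, -2.5) does not reach this height (z outside [7, 23]); the cube at (0, 11.5) is present — its section is the full 17.5×16.5 rectangle (area 288.75 mm²); Combining (union): only the 17.5×16.5 cube at (0, 11.5) is present, so the union is just that shape — area = 288.75 mm²; (rotated 70° about Z; rotation is an isometry so areas/perimeters/island counts are preserved). Checking containment: the cross-section at z = 25.25 is a subset of the cross-section at z = 13.75.

entirely on top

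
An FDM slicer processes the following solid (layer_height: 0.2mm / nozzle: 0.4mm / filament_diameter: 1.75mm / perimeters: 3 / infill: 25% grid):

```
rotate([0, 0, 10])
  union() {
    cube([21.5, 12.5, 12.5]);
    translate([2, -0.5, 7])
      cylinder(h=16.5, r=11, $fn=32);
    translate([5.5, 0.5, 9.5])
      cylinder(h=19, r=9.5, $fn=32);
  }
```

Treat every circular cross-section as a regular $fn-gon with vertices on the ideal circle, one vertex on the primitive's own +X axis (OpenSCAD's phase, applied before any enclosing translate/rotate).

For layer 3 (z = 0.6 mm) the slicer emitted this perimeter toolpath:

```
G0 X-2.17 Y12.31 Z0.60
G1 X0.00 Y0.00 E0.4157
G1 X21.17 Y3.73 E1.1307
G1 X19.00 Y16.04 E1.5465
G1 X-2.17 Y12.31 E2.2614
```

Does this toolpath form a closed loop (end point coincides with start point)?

Start point (G0): (-2.17, 12.31). End point (last G1): the path returns to the start — closed.

yes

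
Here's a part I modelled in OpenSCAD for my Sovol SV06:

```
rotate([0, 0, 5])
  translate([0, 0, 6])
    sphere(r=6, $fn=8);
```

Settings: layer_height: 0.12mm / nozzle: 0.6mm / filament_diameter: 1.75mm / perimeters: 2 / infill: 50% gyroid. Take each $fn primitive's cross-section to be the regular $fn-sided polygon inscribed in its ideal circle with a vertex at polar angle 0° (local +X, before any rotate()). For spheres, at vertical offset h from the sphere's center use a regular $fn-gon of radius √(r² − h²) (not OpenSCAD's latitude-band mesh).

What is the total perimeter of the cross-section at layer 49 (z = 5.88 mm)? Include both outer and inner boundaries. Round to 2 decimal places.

At z = 5.88 mm: the r=6 sphere contributes a regular 8-gon of circumradius √(6²−0.12²) = 5.999 (perimeter = 2·8·5.999·sin(180°/8) = 36.73 mm); (whole slice rotated 5° about Z — lengths, areas and connectivity unchanged). Overall, the cross-section is a single solid region. Total boundary length (outer) = 36.73 mm.

36.73 mm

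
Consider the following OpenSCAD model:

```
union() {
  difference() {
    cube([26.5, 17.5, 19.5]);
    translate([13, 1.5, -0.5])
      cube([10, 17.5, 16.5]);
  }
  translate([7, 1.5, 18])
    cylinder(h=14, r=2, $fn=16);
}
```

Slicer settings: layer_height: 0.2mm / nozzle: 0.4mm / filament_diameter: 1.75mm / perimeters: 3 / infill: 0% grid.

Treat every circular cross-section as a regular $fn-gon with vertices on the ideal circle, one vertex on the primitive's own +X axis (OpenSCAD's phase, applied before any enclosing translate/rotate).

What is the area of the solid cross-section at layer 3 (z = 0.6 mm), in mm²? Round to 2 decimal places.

At z = 0.6 mm: the 26.5×17.5 cube contributes its full rectangle (area 463.75 mm²); the 10×17.5 cube at (13, 1.5) contributes its full rectangle (area 175.00 mm²); Taking the first minus the rest: starting from the 26.5×17.5 cube (463.75 mm²), the 10×17.5 cube at (13, 1.5) partially overlaps it — only the 160.00 mm² overlap (of its 175.00 mm²) is removed, clipping the outline — area = 303.75 mm²; the cylinder at (7, 1.5) is absent (z outside [18, 32]); Merging all regions: only the result so far is present, so the union is just that shape — area = 303.75 mm². Overall, the cross-section is a single solid region. Net area = 303.75 mm².

303.75 mm²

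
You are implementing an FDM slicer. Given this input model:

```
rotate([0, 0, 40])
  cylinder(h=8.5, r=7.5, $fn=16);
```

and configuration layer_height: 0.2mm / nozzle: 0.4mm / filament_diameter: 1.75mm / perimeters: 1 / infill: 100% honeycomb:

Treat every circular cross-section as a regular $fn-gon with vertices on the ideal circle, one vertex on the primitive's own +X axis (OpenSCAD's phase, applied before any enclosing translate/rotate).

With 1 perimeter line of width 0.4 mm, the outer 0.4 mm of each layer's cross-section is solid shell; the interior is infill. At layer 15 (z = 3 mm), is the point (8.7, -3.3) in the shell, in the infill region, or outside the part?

outside

At z = 3 mm: the cylinder: section is a regular 16-gon, circumradius r=7.5; (rotated 40° about Z; rotation is an isometry so areas/perimeters/island counts are preserved). Overall, the cross-section is a single solid region. Undo the 40° rotation: the query point maps to (4.543, -8.120) in the un-rotated model frame. The nearest boundary edge runs (2.87, -6.93)→(5.30, -5.30); distance from the point to it = 1.92 mm. The point is not inside any of the regions above, so it lies outside the cross-section (1.92 mm from the nearest boundary).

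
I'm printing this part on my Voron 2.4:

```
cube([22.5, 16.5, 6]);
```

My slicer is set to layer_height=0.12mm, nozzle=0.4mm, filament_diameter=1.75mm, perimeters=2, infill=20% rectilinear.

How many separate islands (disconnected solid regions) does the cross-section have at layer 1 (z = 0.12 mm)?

1

At z = 0.12 mm: the cube is present — its section is the full 22.5×16.5 rectangle. Overall, the cross-section is a single solid region. Island count = 1.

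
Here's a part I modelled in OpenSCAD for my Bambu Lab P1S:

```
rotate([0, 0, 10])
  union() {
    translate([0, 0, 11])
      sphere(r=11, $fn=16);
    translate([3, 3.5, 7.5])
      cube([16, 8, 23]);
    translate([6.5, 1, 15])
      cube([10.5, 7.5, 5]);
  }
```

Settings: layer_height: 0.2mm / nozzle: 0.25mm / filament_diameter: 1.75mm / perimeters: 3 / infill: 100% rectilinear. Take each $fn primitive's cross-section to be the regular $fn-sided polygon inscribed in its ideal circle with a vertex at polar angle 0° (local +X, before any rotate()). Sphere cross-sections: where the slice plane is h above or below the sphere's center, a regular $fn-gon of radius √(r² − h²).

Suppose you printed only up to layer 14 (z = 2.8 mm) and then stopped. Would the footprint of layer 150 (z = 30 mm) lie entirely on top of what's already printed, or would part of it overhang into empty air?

part overhangs

Compare the two slices. At z = 2.8: the r=11 sphere contributes a regular 16-gon of circumradius √(11²−8.2²) = 7.332 (area = (16/2)·7.332²·sin(360°/16) = 164.58 mm²); the cube at (3, 3.5) is absent (z outside [7.5, 30.5]); the cube at (6.5, 1) does not reach this height (z outside [15, 20]); Combining (union): only the r=11 sphere is present, so the union is just that shape — area = 164.58 mm²; (rotated 10° about Z; rotation is an isometry so areas/perimeters/island counts are preserved). At z = 30: the sphere is absent (|z−center|=19.000 > r=11); the 16×8 cube at (3, 3.5) contributes its full rectangle (area 128.00 mm²); the cube at (6.5, 1) is absent (z outside [15, 20]); Combining (union): only the 16×8 cube at (3, 3.5) is present, so the union is just that shape — area = 128.00 mm²; (whole slice rotated 10° about Z — lengths, areas and connectivity unchanged). Checking containment: at z = 30 the cross-section extends beyond the z = 2.8 cross-section by about 121.78 mm².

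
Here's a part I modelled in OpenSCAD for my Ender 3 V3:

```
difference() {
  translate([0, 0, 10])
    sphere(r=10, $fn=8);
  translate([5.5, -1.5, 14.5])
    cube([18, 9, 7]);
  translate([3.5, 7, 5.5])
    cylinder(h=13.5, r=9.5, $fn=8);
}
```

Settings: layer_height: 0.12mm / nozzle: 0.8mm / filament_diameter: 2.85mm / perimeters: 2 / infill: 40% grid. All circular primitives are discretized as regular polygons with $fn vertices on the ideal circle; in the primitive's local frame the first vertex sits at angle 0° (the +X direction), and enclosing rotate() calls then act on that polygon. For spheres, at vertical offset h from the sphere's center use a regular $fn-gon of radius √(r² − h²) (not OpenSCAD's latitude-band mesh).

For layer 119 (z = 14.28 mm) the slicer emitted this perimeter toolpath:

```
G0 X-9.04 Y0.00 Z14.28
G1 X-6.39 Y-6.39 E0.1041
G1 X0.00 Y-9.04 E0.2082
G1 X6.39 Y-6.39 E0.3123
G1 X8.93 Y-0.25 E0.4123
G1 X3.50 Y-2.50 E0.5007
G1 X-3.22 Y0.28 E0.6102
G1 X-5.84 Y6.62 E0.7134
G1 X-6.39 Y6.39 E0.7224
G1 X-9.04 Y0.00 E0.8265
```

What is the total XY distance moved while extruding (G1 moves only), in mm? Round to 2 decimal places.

Sum the Euclidean lengths of each G1 segment: total = 54.92 mm.

54.92 mm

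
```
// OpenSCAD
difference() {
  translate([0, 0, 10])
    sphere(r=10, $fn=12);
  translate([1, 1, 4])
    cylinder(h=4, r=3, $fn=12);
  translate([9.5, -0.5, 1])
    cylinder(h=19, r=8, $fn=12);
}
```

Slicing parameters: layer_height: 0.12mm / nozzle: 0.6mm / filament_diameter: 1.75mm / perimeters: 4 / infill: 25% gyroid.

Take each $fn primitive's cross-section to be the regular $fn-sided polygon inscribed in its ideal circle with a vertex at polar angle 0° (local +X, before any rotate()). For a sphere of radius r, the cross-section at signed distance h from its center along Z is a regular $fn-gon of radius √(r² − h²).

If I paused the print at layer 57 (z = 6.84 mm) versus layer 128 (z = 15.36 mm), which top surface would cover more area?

Layer 57 (z = 6.84): the sphere: section is a regular 12-gon, circumradius = √(r²−h²) = √(10²−3.16²) = 9.488 (area = (12/2)·9.488²·sin(360°/12) = 270.04 mm²); the cylinder at (1, 1): section is a regular 12-gon, circumradius r=3 (area = (12/2)·3.000²·sin(360°/12) = 27.00 mm²); the r=8 cylinder at (9.5, -0.5) contributes a regular 12-gon of circumradius 8 (area = (12/2)·8.000²·sin(360°/12) = 192.00 mm²); Subtracting the remaining from the first: starting from the r=10 sphere (270.04 mm²), the r=3 cylinder at (1, 1) lies wholly inside it (removes its full 27.00 mm² and its 18.63 mm outline becomes a hole wall); the r=8 cylinder at (9.5, -0.5) partially overlaps it — only the 67.10 mm² overlap (of its 192.00 mm²) is removed, clipping the outline — area = 175.95 mm². So its area = 175.95 mm². Layer 128 (z = 15.36): the sphere: section is a regular 12-gon, circumradius = √(r²−h²) = √(10²−5.36²) = 8.442 (area = (12/2)·8.442²·sin(360°/12) = 213.81 mm²); the cylinder at (1, 1) does not reach this height (z outside [4, 8]); the cylinder at (9.5, -0.5): section is a regular 12-gon, circumradius r=8 (area = (12/2)·8.000²·sin(360°/12) = 192.00 mm²); Taking the first minus the rest: starting from the r=10 sphere (213.81 mm²), the r=8 cylinder at (9.5, -0.5) partially overlaps it — only the 59.11 mm² overlap (of its 192.00 mm²) is removed, clipping the outline — area = 154.71 mm². So its area = 154.71 mm². Layer 57 is larger (175.95 vs 154.71 mm²).

layer 57 (z = 6.84 mm)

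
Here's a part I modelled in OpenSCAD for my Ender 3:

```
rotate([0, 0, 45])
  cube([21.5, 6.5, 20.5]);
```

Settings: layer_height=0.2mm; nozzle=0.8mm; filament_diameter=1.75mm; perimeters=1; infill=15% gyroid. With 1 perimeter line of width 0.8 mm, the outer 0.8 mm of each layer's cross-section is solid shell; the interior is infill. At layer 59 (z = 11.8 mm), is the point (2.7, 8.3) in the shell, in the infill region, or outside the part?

At z = 11.8 mm: the 21.5×6.5 cube contributes its full rectangle; (rotated 45° about Z; rotation is an isometry so areas/perimeters/island counts are preserved). Overall, the cross-section is a single solid region. Undo the 45° rotation: the query point maps to (7.778, 3.960) in the un-rotated model frame. The nearest boundary edge runs (21.50, 6.50)→(0.00, 6.50); distance from the point to it = 2.54 mm. The point is inside the cross-section and 2.54 mm from the nearest boundary — more than the 0.8 mm shell width (1 × 0.8), so it's in the infill interior.

infill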